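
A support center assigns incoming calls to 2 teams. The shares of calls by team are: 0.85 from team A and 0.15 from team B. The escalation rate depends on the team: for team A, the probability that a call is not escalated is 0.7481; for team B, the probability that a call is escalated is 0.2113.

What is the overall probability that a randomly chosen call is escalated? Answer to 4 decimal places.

P(E|A) = 1 − 0.7481 = 0.2519.
P(E) = P(E|A)·P(A) + P(E|B)·P(B)
      = 0.2519·0.85 + 0.2113·0.15
      = 0.214115 + 0.031695 = 0.24581

0.2458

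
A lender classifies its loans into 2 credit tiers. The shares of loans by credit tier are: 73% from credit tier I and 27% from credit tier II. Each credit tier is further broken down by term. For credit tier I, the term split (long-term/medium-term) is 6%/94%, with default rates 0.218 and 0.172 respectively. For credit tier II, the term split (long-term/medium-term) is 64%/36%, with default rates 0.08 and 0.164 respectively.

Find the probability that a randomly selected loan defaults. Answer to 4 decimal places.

P(D) ≈ 0.1573

P(D|I) = 0.06·0.218 + 0.94·0.172 = 0.01308 + 0.16168 = 0.17476
P(D|II) = 0.64·0.08 + 0.36·0.164 = 0.0512 + 0.05904 = 0.11024
By total probability over the outer partition,
P(D) = 0.73·0.17476 + 0.27·0.11024
      = 0.1275748 + 0.0297648 = 0.1573396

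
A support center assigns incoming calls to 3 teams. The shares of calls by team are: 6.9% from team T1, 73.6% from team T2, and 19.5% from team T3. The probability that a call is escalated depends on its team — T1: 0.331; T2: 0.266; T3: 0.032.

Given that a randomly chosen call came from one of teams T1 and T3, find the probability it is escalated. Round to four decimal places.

0.1101

Let S = {T1, T3}.
P(S) = 0.069 + 0.195 = 0.264.
P(E ∩ S) = 0.331·0.069 + 0.032·0.195 = 0.022839 + 0.00624 = 0.029079.
P(E | S) = 0.029079 / 0.264 = 0.110148…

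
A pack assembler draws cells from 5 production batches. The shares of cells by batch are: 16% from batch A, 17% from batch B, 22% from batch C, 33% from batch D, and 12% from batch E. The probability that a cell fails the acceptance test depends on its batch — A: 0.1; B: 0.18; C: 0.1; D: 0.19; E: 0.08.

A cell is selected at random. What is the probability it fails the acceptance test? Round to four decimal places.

P(F) = P(F|A)·P(A) + P(F|B)·P(B) + P(F|C)·P(C) + P(F|D)·P(D) + P(F|E)·P(E)
      = 0.1·0.16 + 0.18·0.17 + 0.1·0.22 + 0.19·0.33 + 0.08·0.12
      = 0.016 + 0.0306 + 0.022 + 0.0627 + 0.0096 = 0.1409

0.1409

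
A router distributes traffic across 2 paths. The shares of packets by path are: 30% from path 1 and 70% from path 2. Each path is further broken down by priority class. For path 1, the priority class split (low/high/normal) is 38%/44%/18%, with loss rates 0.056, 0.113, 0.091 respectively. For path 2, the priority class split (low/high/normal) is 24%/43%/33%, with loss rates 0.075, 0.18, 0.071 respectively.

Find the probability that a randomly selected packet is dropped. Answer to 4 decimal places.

P(L|1) = 0.38·0.056 + 0.44·0.113 + 0.18·0.091 = 0.02128 + 0.04972 + 0.01638 = 0.08738
P(L|2) = 0.24·0.075 + 0.43·0.18 + 0.33·0.071 = 0.018 + 0.0774 + 0.02343 = 0.11883
By total probability over the outer partition,
P(L) = 0.3·0.08738 + 0.7·0.11883
      = 0.026214 + 0.083181 = 0.109395

0.1094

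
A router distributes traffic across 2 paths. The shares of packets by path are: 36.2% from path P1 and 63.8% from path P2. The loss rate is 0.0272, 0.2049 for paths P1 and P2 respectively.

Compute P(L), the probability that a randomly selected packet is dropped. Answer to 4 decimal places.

P(L) ≈ 0.1406

Summing over the partition,
P(L) = P(L|P1)·P(P1) + P(L|P2)·P(P2)
      = 0.0272·0.362 + 0.2049·0.638
      = 0.0098464 + 0.1307262 = 0.1405726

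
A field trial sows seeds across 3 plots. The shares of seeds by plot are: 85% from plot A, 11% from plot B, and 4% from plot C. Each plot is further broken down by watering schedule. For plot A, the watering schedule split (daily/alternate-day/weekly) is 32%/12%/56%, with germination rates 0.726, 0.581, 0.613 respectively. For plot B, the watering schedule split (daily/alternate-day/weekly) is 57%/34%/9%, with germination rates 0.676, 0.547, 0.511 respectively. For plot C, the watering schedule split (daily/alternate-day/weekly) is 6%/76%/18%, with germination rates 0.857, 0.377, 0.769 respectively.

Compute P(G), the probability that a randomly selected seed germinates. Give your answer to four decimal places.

P(G|A) = 0.32·0.726 + 0.12·0.581 + 0.56·0.613 = 0.23232 + 0.06972 + 0.34328 = 0.64532
P(G|B) = 0.57·0.676 + 0.34·0.547 + 0.09·0.511 = 0.38532 + 0.18598 + 0.04599 = 0.61729
P(G|C) = 0.06·0.857 + 0.76·0.377 + 0.18·0.769 = 0.05142 + 0.28652 + 0.13842 = 0.47636
By total probability over the outer partition,
P(G) = 0.85·0.64532 + 0.11·0.61729 + 0.04·0.47636
      = 0.548522 + 0.0679019 + 0.0190544 = 0.6354783

0.6355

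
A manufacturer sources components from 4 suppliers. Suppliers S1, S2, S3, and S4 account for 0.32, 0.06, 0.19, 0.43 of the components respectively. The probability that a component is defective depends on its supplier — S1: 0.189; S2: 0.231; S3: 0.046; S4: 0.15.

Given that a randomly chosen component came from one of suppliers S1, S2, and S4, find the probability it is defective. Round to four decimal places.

Let S = {S1, S2, S4}.
P(S) = 0.32 + 0.06 + 0.43 = 0.81.
P(D ∩ S) = 0.189·0.32 + 0.231·0.06 + 0.15·0.43 = 0.06048 + 0.01386 + 0.0645 = 0.13884.
P(D | S) = 0.13884 / 0.81 = 0.171407…

P(D|S) ≈ 0.1714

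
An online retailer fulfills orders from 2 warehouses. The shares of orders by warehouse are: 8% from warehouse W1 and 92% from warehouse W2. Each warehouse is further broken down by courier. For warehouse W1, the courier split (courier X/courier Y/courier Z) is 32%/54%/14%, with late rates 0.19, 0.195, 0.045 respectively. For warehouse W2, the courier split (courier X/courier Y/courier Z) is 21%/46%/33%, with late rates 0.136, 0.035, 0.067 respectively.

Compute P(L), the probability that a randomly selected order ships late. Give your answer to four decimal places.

0.0752

P(L|W1) = 0.32·0.19 + 0.54·0.195 + 0.14·0.045 = 0.0608 + 0.1053 + 0.0063 = 0.1724
P(L|W2) = 0.21·0.136 + 0.46·0.035 + 0.33·0.067 = 0.02856 + 0.0161 + 0.02211 = 0.06677
Then overall,
P(L) = 0.08·0.1724 + 0.92·0.06677
      = 0.013792 + 0.0614284 = 0.0752204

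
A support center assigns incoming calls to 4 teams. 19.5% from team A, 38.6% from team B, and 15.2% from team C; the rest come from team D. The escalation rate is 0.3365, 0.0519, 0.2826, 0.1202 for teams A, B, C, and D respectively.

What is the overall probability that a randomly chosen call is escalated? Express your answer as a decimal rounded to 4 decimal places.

P(D) = 1 − (0.195 + 0.386 + 0.152) = 0.267.
By the law of total probability,
P(E) = P(E|A)·P(A) + P(E|B)·P(B) + P(E|C)·P(C) + P(E|D)·P(D)
      = 0.3365·0.195 + 0.0519·0.386 + 0.2826·0.152 + 0.1202·0.267
      = 0.0656175 + 0.0200334 + 0.0429552 + 0.0320934 = 0.1606995

P(E) ≈ 0.1607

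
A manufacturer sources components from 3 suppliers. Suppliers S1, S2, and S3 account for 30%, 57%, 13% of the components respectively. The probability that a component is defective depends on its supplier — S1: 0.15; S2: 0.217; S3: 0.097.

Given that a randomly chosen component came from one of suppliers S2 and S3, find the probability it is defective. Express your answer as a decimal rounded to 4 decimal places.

Let S = {S2, S3}.
P(S) = 0.57 + 0.13 = 0.7.
P(D ∩ S) = 0.217·0.57 + 0.097·0.13 = 0.12369 + 0.01261 = 0.1363.
P(D | S) = 0.1363 / 0.7 = 0.194714…

0.1947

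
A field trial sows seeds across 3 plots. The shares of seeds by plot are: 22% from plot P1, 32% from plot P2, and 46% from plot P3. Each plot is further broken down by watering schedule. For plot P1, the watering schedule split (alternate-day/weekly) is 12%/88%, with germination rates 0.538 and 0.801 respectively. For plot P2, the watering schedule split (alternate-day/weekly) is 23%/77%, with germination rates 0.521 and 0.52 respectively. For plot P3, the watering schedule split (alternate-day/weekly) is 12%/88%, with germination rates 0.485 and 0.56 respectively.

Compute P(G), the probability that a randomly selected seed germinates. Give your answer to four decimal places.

0.5892

P(G|P1) = 0.12·0.538 + 0.88·0.801 = 0.06456 + 0.70488 = 0.76944
P(G|P2) = 0.23·0.521 + 0.77·0.52 = 0.11983 + 0.4004 = 0.52023
P(G|P3) = 0.12·0.485 + 0.88·0.56 = 0.0582 + 0.4928 = 0.551
Then overall,
P(G) = 0.22·0.76944 + 0.32·0.52023 + 0.46·0.551
      = 0.1692768 + 0.1664736 + 0.25346 = 0.5892104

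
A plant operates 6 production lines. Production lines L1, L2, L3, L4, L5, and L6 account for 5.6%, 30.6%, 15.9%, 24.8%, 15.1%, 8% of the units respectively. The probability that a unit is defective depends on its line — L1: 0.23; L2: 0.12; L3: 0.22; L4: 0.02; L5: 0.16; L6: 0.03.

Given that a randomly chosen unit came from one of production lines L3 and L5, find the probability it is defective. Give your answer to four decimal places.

Let S = {L3, L5}.
P(S) = 0.159 + 0.151 = 0.31.
P(D ∩ S) = 0.22·0.159 + 0.16·0.151 = 0.03498 + 0.02416 = 0.05914.
P(D | S) = 0.05914 / 0.31 = 0.190774…

0.1908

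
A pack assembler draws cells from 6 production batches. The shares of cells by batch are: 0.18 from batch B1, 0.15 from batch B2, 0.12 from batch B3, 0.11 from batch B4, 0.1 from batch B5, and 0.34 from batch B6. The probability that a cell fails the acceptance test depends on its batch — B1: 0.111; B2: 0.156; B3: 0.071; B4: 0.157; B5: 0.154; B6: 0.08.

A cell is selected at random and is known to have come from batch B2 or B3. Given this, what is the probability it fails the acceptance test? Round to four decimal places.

Let S = {B2, B3}.
P(S) = 0.15 + 0.12 = 0.27.
P(F ∩ S) = 0.156·0.15 + 0.071·0.12 = 0.0234 + 0.00852 = 0.03192.
P(F | S) = 0.03192 / 0.27 = 0.118222…

0.1182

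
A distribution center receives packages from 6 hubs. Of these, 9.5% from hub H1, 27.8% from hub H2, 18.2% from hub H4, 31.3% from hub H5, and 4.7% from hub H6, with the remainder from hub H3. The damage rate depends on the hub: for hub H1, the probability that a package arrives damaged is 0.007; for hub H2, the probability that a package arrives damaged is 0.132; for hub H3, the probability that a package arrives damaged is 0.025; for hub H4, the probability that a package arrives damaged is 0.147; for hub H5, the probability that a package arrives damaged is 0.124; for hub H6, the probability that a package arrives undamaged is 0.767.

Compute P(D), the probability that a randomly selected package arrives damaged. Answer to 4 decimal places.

0.1160

P(H3) = 1 − (0.095 + 0.278 + 0.182 + 0.313 + 0.047) = 0.085.
P(D|H6) = 1 − 0.767 = 0.233.
P(D) = P(D|H1)·P(H1) + P(D|H2)·P(H2) + P(D|H3)·P(H3) + P(D|H4)·P(H4) + P(D|H5)·P(H5) + P(D|H6)·P(H6)
      = 0.007·0.095 + 0.132·0.278 + 0.025·0.085 + 0.147·0.182 + 0.124·0.313 + 0.233·0.047
      = 0.000665 + 0.036696 + 0.002125 + 0.026754 + 0.038812 + 0.010951 = 0.116003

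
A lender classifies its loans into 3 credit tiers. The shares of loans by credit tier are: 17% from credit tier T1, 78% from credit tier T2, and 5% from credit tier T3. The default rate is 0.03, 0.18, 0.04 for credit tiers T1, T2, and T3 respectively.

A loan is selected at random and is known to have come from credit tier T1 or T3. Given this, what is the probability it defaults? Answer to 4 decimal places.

Let S = {T1, T3}.
P(S) = 0.17 + 0.05 = 0.22.
P(D ∩ S) = 0.03·0.17 + 0.04·0.05 = 0.0051 + 0.002 = 0.0071.
P(D | S) = 0.0071 / 0.22 = 0.032273…

P(D|S) ≈ 0.0323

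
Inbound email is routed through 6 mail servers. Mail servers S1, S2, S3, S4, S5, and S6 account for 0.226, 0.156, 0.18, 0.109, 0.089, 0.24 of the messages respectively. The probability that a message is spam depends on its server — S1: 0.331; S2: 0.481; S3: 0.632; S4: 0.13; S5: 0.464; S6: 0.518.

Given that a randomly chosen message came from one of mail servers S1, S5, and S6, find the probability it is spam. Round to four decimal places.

P(S|J) ≈ 0.4332

Let J = {S1, S5, S6}.
P(J) = 0.226 + 0.089 + 0.24 = 0.555.
P(S ∩ J) = 0.331·0.226 + 0.464·0.089 + 0.518·0.24 = 0.074806 + 0.041296 + 0.12432 = 0.240422.
P(S | J) = 0.240422 / 0.555 = 0.433193…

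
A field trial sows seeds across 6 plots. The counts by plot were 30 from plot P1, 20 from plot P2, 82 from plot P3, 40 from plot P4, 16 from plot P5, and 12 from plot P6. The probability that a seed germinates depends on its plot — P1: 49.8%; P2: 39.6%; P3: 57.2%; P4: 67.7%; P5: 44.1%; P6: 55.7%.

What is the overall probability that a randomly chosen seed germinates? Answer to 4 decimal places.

Total: 30 + 20 + 82 + 40 + 16 + 12 = 200.
P(P1) = 30/200 = 0.15. P(P2) = 20/200 = 0.1. P(P3) = 82/200 = 0.41. P(P4) = 40/200 = 0.2. P(P5) = 16/200 = 0.08. P(P6) = 12/200 = 0.06.
Using total probability over the partition,
P(G) = P(G|P1)·P(P1) + P(G|P2)·P(P2) + P(G|P3)·P(P3) + P(G|P4)·P(P4) + P(G|P5)·P(P5) + P(G|P6)·P(P6)
      = 0.498·0.15 + 0.396·0.1 + 0.572·0.41 + 0.677·0.2 + 0.441·0.08 + 0.557·0.06
      = 0.0747 + 0.0396 + 0.23452 + 0.1354 + 0.03528 + 0.03342 = 0.55292

0.5529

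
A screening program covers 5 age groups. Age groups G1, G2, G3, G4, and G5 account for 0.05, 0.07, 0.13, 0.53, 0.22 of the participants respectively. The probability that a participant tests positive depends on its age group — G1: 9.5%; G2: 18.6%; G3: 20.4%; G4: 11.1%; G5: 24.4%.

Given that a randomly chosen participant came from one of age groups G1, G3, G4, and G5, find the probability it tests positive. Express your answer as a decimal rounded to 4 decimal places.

Let S = {G1, G3, G4, G5}.
P(S) = 0.05 + 0.13 + 0.53 + 0.22 = 0.93.
P(T ∩ S) = 0.095·0.05 + 0.204·0.13 + 0.111·0.53 + 0.244·0.22 = 0.00475 + 0.02652 + 0.05883 + 0.05368 = 0.14378.
P(T | S) = 0.14378 / 0.93 = 0.154602…

P(T|S) ≈ 0.1546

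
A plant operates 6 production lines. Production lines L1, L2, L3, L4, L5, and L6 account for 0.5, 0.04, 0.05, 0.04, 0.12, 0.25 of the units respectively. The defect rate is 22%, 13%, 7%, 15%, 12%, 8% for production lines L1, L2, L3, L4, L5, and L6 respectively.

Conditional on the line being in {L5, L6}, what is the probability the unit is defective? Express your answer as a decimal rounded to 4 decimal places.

Let S = {L5, L6}.
P(S) = 0.12 + 0.25 = 0.37.
P(D ∩ S) = 0.12·0.12 + 0.08·0.25 = 0.0144 + 0.02 = 0.0344.
P(D | S) = 0.0344 / 0.37 = 0.092973…

P(D|S) ≈ 0.0930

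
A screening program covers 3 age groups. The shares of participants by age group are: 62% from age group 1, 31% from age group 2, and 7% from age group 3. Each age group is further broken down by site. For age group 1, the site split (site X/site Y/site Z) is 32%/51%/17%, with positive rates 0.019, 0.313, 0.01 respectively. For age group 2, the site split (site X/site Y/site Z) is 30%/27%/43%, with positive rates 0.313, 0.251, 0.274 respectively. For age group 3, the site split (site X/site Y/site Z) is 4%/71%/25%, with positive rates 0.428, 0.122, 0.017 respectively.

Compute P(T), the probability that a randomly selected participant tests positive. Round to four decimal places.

P(T|1) = 0.32·0.019 + 0.51·0.313 + 0.17·0.01 = 0.00608 + 0.15963 + 0.0017 = 0.16741
P(T|2) = 0.3·0.313 + 0.27·0.251 + 0.43·0.274 = 0.0939 + 0.06777 + 0.11782 = 0.27949
P(T|3) = 0.04·0.428 + 0.71·0.122 + 0.25·0.017 = 0.01712 + 0.08662 + 0.00425 = 0.10799
Then overall,
P(T) = 0.62·0.16741 + 0.31·0.27949 + 0.07·0.10799
      = 0.1037942 + 0.0866419 + 0.0075593 = 0.1979954

0.1980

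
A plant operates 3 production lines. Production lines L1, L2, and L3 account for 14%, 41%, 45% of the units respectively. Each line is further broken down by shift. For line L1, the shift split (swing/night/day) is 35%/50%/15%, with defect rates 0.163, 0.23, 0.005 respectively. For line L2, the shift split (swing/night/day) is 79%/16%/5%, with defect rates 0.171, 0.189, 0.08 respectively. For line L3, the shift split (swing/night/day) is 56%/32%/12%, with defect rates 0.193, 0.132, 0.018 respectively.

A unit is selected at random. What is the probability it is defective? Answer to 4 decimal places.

P(D|L1) = 0.35·0.163 + 0.5·0.23 + 0.15·0.005 = 0.05705 + 0.115 + 0.00075 = 0.1728
P(D|L2) = 0.79·0.171 + 0.16·0.189 + 0.05·0.08 = 0.13509 + 0.03024 + 0.004 = 0.16933
P(D|L3) = 0.56·0.193 + 0.32·0.132 + 0.12·0.018 = 0.10808 + 0.04224 + 0.00216 = 0.15248
Then overall,
P(D) = 0.14·0.1728 + 0.41·0.16933 + 0.45·0.15248
      = 0.024192 + 0.0694253 + 0.068616 = 0.1622333

P(D) ≈ 0.1622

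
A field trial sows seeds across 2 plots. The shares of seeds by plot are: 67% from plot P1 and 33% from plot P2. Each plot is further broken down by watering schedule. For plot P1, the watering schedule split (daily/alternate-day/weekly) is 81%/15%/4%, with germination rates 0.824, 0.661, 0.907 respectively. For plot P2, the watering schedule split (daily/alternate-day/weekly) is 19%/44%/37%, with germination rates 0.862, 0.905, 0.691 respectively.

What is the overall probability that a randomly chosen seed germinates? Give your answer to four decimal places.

P(G) ≈ 0.8077

P(G|P1) = 0.81·0.824 + 0.15·0.661 + 0.04·0.907 = 0.66744 + 0.09915 + 0.03628 = 0.80287
P(G|P2) = 0.19·0.862 + 0.44·0.905 + 0.37·0.691 = 0.16378 + 0.3982 + 0.25567 = 0.81765
Then overall,
P(G) = 0.67·0.80287 + 0.33·0.81765
      = 0.5379229 + 0.2698245 = 0.8077474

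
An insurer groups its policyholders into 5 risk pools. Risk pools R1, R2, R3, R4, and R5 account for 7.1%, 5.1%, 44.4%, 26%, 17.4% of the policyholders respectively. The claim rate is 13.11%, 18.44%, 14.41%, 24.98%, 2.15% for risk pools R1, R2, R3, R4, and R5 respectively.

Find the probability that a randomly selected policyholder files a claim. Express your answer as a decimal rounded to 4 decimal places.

Using total probability over the partition,
P(C) = P(C|R1)·P(R1) + P(C|R2)·P(R2) + P(C|R3)·P(R3) + P(C|R4)·P(R4) + P(C|R5)·P(R5)
      = 0.1311·0.071 + 0.1844·0.051 + 0.1441·0.444 + 0.2498·0.26 + 0.0215·0.174
      = 0.0093081 + 0.0094044 + 0.0639804 + 0.064948 + 0.003741 = 0.1513819

0.1514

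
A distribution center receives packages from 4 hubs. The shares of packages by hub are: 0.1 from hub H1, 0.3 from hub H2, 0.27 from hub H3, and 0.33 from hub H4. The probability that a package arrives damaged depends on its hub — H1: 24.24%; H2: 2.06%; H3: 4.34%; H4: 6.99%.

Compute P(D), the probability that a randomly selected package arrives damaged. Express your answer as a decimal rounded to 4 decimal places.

0.0652

Using total probability over the partition,
P(D) = P(D|H1)·P(H1) + P(D|H2)·P(H2) + P(D|H3)·P(H3) + P(D|H4)·P(H4)
      = 0.2424·0.1 + 0.0206·0.3 + 0.0434·0.27 + 0.0699·0.33
      = 0.02424 + 0.00618 + 0.011718 + 0.023067 = 0.065205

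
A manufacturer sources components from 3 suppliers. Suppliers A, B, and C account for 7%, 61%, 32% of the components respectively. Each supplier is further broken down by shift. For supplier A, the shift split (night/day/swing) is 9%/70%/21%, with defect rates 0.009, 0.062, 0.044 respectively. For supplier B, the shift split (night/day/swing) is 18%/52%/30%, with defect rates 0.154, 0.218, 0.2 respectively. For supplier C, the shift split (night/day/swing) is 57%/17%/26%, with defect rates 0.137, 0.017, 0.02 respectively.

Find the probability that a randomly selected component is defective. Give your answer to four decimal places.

P(D) ≈ 0.1540

P(D|A) = 0.09·0.009 + 0.7·0.062 + 0.21·0.044 = 0.00081 + 0.0434 + 0.00924 = 0.05345
P(D|B) = 0.18·0.154 + 0.52·0.218 + 0.3·0.2 = 0.02772 + 0.11336 + 0.06 = 0.20108
P(D|C) = 0.57·0.137 + 0.17·0.017 + 0.26·0.02 = 0.07809 + 0.00289 + 0.0052 = 0.08618
By total probability over the outer partition,
P(D) = 0.07·0.05345 + 0.61·0.20108 + 0.32·0.08618
      = 0.0037415 + 0.1226588 + 0.0275776 = 0.1539779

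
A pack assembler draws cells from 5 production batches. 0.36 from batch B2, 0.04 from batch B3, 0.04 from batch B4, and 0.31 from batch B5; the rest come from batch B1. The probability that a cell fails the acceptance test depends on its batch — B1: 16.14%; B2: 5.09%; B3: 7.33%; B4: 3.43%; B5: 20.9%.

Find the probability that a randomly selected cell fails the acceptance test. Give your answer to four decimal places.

P(F) ≈ 0.1278

P(B1) = 1 − (0.36 + 0.04 + 0.04 + 0.31) = 0.25.
P(F) = P(F|B1)·P(B1) + P(F|B2)·P(B2) + P(F|B3)·P(B3) + P(F|B4)·P(B4) + P(F|B5)·P(B5)
      = 0.1614·0.25 + 0.0509·0.36 + 0.0733·0.04 + 0.0343·0.04 + 0.209·0.31
      = 0.04035 + 0.018324 + 0.002932 + 0.001372 + 0.06479 = 0.127768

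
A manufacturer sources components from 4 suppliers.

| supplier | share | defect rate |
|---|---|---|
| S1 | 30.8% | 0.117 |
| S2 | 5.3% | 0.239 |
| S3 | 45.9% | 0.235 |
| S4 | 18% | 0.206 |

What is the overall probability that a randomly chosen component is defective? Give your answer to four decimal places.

Using total probability over the partition,
P(D) = P(D|S1)·P(S1) + P(D|S2)·P(S2) + P(D|S3)·P(S3) + P(D|S4)·P(S4)
      = 0.117·0.308 + 0.239·0.053 + 0.235·0.459 + 0.206·0.18
      = 0.036036 + 0.012667 + 0.107865 + 0.03708 = 0.193648

0.1936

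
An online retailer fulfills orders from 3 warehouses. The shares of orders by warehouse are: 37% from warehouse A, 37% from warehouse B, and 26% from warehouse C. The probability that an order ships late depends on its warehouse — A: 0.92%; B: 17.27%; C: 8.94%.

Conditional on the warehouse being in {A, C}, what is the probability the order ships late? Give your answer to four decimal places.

0.0423

Let S = {A, C}.
P(S) = 0.37 + 0.26 = 0.63.
P(L ∩ S) = 0.0092·0.37 + 0.0894·0.26 = 0.003404 + 0.023244 = 0.026648.
P(L | S) = 0.026648 / 0.63 = 0.042298…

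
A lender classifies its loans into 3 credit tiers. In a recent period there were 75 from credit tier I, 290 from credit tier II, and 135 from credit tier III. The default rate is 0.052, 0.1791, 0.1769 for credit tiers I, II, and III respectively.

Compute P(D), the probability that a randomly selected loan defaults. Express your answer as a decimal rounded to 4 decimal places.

0.1594

Total: 75 + 290 + 135 = 500.
P(I) = 75/500 = 0.15. P(II) = 290/500 = 0.58. P(III) = 135/500 = 0.27.
P(D) = P(D|I)·P(I) + P(D|II)·P(II) + P(D|III)·P(III)
      = 0.052·0.15 + 0.1791·0.58 + 0.1769·0.27
      = 0.0078 + 0.103878 + 0.047763 = 0.159441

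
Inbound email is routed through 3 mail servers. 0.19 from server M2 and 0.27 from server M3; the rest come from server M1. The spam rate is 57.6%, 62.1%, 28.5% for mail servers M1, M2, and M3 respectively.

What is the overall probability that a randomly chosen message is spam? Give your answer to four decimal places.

P(S) ≈ 0.5060

P(M1) = 1 − (0.19 + 0.27) = 0.54.
P(S) = P(S|M1)·P(M1) + P(S|M2)·P(M2) + P(S|M3)·P(M3)
      = 0.576·0.54 + 0.621·0.19 + 0.285·0.27
      = 0.31104 + 0.11799 + 0.07695 = 0.50598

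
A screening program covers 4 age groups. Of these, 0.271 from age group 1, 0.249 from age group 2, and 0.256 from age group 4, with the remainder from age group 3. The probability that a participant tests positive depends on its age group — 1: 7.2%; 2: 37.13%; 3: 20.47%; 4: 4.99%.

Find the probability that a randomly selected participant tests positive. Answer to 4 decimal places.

P(3) = 1 − (0.271 + 0.249 + 0.256) = 0.224.
P(T) = P(T|1)·P(1) + P(T|2)·P(2) + P(T|3)·P(3) + P(T|4)·P(4)
      = 0.072·0.271 + 0.3713·0.249 + 0.2047·0.224 + 0.0499·0.256
      = 0.019512 + 0.0924537 + 0.0458528 + 0.0127744 = 0.1705929

P(T) ≈ 0.1706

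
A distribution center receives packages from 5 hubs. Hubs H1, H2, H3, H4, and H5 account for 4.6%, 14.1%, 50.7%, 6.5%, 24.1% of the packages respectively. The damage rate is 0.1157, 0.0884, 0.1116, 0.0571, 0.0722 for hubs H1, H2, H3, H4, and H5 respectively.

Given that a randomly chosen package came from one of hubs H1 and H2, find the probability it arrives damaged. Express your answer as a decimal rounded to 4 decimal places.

P(D|S) ≈ 0.0951

Let S = {H1, H2}.
P(S) = 0.046 + 0.141 = 0.187.
P(D ∩ S) = 0.1157·0.046 + 0.0884·0.141 = 0.0053222 + 0.0124644 = 0.0177866.
P(D | S) = 0.0177866 / 0.187 = 0.095116…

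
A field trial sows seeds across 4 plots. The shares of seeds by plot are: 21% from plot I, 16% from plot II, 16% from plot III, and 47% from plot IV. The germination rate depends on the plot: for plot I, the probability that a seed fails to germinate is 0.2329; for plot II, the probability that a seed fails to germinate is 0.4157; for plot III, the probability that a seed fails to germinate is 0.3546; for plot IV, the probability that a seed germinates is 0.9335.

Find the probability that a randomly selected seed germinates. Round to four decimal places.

0.7966

P(G|I) = 1 − 0.2329 = 0.7671.
P(G|II) = 1 − 0.4157 = 0.5843.
P(G|III) = 1 − 0.3546 = 0.6454.
By the law of total probability,
P(G) = P(G|I)·P(I) + P(G|II)·P(II) + P(G|III)·P(III) + P(G|IV)·P(IV)
      = 0.7671·0.21 + 0.5843·0.16 + 0.6454·0.16 + 0.9335·0.47
      = 0.161091 + 0.093488 + 0.103264 + 0.438745 = 0.796588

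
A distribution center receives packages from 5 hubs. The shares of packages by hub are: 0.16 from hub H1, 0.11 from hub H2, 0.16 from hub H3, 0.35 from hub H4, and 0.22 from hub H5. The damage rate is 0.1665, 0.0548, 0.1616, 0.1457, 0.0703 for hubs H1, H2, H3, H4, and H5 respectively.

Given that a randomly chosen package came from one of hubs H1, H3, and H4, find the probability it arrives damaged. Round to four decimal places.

Let S = {H1, H3, H4}.
P(S) = 0.16 + 0.16 + 0.35 = 0.67.
P(D ∩ S) = 0.1665·0.16 + 0.1616·0.16 + 0.1457·0.35 = 0.02664 + 0.025856 + 0.050995 = 0.103491.
P(D | S) = 0.103491 / 0.67 = 0.154464…

0.1545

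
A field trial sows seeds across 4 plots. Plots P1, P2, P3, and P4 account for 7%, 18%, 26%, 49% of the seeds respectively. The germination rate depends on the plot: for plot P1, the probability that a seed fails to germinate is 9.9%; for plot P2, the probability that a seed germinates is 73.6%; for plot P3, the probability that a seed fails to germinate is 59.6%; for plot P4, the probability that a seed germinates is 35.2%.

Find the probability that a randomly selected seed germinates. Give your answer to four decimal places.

P(G|P1) = 1 − 0.099 = 0.901.
P(G|P3) = 1 − 0.596 = 0.404.
P(G) = P(G|P1)·P(P1) + P(G|P2)·P(P2) + P(G|P3)·P(P3) + P(G|P4)·P(P4)
      = 0.901·0.07 + 0.736·0.18 + 0.404·0.26 + 0.352·0.49
      = 0.06307 + 0.13248 + 0.10504 + 0.17248 = 0.47307

P(G) ≈ 0.4731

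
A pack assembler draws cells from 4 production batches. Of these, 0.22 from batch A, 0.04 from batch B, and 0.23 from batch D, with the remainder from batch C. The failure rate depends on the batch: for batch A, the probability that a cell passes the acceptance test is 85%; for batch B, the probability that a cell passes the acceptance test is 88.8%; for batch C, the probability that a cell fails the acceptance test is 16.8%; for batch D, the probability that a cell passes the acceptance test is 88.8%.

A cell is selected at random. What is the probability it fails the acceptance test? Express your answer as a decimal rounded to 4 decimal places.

P(C) = 1 − (0.22 + 0.04 + 0.23) = 0.51.
P(F|A) = 1 − 0.85 = 0.15.
P(F|B) = 1 − 0.888 = 0.112.
P(F|D) = 1 − 0.888 = 0.112.
P(F) = P(F|A)·P(A) + P(F|B)·P(B) + P(F|C)·P(C) + P(F|D)·P(D)
      = 0.15·0.22 + 0.112·0.04 + 0.168·0.51 + 0.112·0.23
      = 0.033 + 0.00448 + 0.08568 + 0.02576 = 0.14892

0.1489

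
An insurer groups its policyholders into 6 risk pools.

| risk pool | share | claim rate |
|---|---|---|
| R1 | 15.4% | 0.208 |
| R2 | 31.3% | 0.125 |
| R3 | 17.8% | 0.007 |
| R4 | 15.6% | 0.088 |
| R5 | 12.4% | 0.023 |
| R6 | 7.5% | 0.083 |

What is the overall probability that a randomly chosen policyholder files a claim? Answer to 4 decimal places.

P(C) ≈ 0.0952

P(C) = P(C|R1)·P(R1) + P(C|R2)·P(R2) + P(C|R3)·P(R3) + P(C|R4)·P(R4) + P(C|R5)·P(R5) + P(C|R6)·P(R6)
      = 0.208·0.154 + 0.125·0.313 + 0.007·0.178 + 0.088·0.156 + 0.023·0.124 + 0.083·0.075
      = 0.032032 + 0.039125 + 0.001246 + 0.013728 + 0.002852 + 0.006225 = 0.095208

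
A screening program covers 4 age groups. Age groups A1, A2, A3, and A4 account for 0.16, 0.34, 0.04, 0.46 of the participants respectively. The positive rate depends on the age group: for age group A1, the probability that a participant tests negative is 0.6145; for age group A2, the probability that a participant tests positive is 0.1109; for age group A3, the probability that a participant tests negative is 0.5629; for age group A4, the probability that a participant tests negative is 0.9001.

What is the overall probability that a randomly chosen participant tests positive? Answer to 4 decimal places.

P(T|A1) = 1 − 0.6145 = 0.3855.
P(T|A3) = 1 − 0.5629 = 0.4371.
P(T|A4) = 1 − 0.9001 = 0.0999.
P(T) = P(T|A1)·P(A1) + P(T|A2)·P(A2) + P(T|A3)·P(A3) + P(T|A4)·P(A4)
      = 0.3855·0.16 + 0.1109·0.34 + 0.4371·0.04 + 0.0999·0.46
      = 0.06168 + 0.037706 + 0.017484 + 0.045954 = 0.162824

P(T) ≈ 0.1628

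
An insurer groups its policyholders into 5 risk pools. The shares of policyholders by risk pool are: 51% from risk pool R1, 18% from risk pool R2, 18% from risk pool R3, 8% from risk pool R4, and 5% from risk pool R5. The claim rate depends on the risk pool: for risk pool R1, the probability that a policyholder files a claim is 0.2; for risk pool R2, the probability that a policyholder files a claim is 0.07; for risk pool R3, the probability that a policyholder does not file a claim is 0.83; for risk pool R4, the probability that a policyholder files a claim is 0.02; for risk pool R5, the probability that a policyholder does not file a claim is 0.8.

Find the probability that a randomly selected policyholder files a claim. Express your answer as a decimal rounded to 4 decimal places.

0.1568

P(C|R3) = 1 − 0.83 = 0.17.
P(C|R5) = 1 − 0.8 = 0.2.
P(C) = P(C|R1)·P(R1) + P(C|R2)·P(R2) + P(C|R3)·P(R3) + P(C|R4)·P(R4) + P(C|R5)·P(R5)
      = 0.2·0.51 + 0.07·0.18 + 0.17·0.18 + 0.02·0.08 + 0.2·0.05
      = 0.102 + 0.0126 + 0.0306 + 0.0016 + 0.01 = 0.1568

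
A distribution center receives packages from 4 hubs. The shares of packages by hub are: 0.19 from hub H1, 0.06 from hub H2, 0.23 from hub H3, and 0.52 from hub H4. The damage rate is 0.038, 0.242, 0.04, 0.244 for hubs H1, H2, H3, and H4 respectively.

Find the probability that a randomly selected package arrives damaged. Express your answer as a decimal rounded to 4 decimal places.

P(D) ≈ 0.1578

By the law of total probability,
P(D) = P(D|H1)·P(H1) + P(D|H2)·P(H2) + P(D|H3)·P(H3) + P(D|H4)·P(H4)
      = 0.038·0.19 + 0.242·0.06 + 0.04·0.23 + 0.244·0.52
      = 0.00722 + 0.01452 + 0.0092 + 0.12688 = 0.15782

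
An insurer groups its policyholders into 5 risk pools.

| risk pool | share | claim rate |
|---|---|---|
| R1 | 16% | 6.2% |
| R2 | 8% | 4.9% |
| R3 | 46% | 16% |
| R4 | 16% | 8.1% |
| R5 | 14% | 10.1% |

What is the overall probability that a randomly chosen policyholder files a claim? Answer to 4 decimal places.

P(C) ≈ 0.1145

P(C) = P(C|R1)·P(R1) + P(C|R2)·P(R2) + P(C|R3)·P(R3) + P(C|R4)·P(R4) + P(C|R5)·P(R5)
      = 0.062·0.16 + 0.049·0.08 + 0.16·0.46 + 0.081·0.16 + 0.101·0.14
      = 0.00992 + 0.00392 + 0.0736 + 0.01296 + 0.01414 = 0.11454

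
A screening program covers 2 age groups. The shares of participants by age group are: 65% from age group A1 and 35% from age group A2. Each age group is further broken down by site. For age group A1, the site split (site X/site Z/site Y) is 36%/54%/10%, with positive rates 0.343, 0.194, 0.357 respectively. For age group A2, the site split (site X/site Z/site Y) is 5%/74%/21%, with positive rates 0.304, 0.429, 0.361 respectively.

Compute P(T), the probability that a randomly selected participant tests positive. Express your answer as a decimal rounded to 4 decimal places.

P(T|A1) = 0.36·0.343 + 0.54·0.194 + 0.1·0.357 = 0.12348 + 0.10476 + 0.0357 = 0.26394
P(T|A2) = 0.05·0.304 + 0.74·0.429 + 0.21·0.361 = 0.0152 + 0.31746 + 0.07581 = 0.40847
By total probability over the outer partition,
P(T) = 0.65·0.26394 + 0.35·0.40847
      = 0.171561 + 0.1429645 = 0.3145255

P(T) ≈ 0.3145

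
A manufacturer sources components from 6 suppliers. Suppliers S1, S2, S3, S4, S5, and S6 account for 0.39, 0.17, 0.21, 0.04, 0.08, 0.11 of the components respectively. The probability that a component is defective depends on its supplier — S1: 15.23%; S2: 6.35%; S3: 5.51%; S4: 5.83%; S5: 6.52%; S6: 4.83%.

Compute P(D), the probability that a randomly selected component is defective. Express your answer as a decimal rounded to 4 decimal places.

P(D) = P(D|S1)·P(S1) + P(D|S2)·P(S2) + P(D|S3)·P(S3) + P(D|S4)·P(S4) + P(D|S5)·P(S5) + P(D|S6)·P(S6)
      = 0.1523·0.39 + 0.0635·0.17 + 0.0551·0.21 + 0.0583·0.04 + 0.0652·0.08 + 0.0483·0.11
      = 0.059397 + 0.010795 + 0.011571 + 0.002332 + 0.005216 + 0.005313 = 0.094624

P(D) ≈ 0.0946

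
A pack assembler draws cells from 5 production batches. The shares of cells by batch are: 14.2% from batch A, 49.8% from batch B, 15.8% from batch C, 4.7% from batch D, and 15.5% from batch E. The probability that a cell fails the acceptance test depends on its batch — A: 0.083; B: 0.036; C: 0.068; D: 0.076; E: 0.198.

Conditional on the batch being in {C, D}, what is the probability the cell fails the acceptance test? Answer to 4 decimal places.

Let S = {C, D}.
P(S) = 0.158 + 0.047 = 0.205.
P(F ∩ S) = 0.068·0.158 + 0.076·0.047 = 0.010744 + 0.003572 = 0.014316.
P(F | S) = 0.014316 / 0.205 = 0.069834…

0.0698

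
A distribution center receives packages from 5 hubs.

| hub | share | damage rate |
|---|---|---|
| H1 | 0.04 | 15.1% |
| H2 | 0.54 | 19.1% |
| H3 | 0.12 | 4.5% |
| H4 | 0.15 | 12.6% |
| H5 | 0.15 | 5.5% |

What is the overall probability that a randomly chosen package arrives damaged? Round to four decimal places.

P(D) = P(D|H1)·P(H1) + P(D|H2)·P(H2) + P(D|H3)·P(H3) + P(D|H4)·P(H4) + P(D|H5)·P(H5)
      = 0.151·0.04 + 0.191·0.54 + 0.045·0.12 + 0.126·0.15 + 0.055·0.15
      = 0.00604 + 0.10314 + 0.0054 + 0.0189 + 0.00825 = 0.14173

P(D) ≈ 0.1417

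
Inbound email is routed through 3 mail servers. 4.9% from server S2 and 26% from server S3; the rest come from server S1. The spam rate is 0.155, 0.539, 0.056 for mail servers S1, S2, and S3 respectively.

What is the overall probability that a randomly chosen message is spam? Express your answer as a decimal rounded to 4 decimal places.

P(S1) = 1 − (0.049 + 0.26) = 0.691.
By the law of total probability,
P(S) = P(S|S1)·P(S1) + P(S|S2)·P(S2) + P(S|S3)·P(S3)
      = 0.155·0.691 + 0.539·0.049 + 0.056·0.26
      = 0.107105 + 0.026411 + 0.01456 = 0.148076

0.1481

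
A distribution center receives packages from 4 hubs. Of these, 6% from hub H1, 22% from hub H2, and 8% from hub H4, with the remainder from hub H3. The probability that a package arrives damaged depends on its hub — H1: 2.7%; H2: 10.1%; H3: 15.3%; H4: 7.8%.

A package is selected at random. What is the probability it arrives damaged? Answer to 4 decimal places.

0.1280

P(H3) = 1 − (0.06 + 0.22 + 0.08) = 0.64.
Using total probability over the partition,
P(D) = P(D|H1)·P(H1) + P(D|H2)·P(H2) + P(D|H3)·P(H3) + P(D|H4)·P(H4)
      = 0.027·0.06 + 0.101·0.22 + 0.153·0.64 + 0.078·0.08
      = 0.00162 + 0.02222 + 0.09792 + 0.00624 = 0.128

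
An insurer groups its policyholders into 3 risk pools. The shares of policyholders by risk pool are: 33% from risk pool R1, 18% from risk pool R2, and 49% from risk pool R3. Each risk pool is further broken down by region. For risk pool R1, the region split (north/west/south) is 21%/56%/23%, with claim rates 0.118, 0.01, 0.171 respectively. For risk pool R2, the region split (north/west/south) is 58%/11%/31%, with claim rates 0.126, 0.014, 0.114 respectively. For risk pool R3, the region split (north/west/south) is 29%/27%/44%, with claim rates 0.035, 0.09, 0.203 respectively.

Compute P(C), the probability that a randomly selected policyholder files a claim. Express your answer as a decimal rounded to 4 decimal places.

0.1034

P(C|R1) = 0.21·0.118 + 0.56·0.01 + 0.23·0.171 = 0.02478 + 0.0056 + 0.03933 = 0.06971
P(C|R2) = 0.58·0.126 + 0.11·0.014 + 0.31·0.114 = 0.07308 + 0.00154 + 0.03534 = 0.10996
P(C|R3) = 0.29·0.035 + 0.27·0.09 + 0.44·0.203 = 0.01015 + 0.0243 + 0.08932 = 0.12377
By total probability over the outer partition,
P(C) = 0.33·0.06971 + 0.18·0.10996 + 0.49·0.12377
      = 0.0230043 + 0.0197928 + 0.0606473 = 0.1034444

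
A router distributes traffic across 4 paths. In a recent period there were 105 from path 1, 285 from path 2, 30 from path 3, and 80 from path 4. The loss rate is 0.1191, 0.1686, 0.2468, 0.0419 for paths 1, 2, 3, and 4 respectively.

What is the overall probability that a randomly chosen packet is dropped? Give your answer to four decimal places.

0.1426

Total: 105 + 285 + 30 + 80 = 500.
P(1) = 105/500 = 0.21. P(2) = 285/500 = 0.57. P(3) = 30/500 = 0.06. P(4) = 80/500 = 0.16.
P(L) = P(L|1)·P(1) + P(L|2)·P(2) + P(L|3)·P(3) + P(L|4)·P(4)
      = 0.1191·0.21 + 0.1686·0.57 + 0.2468·0.06 + 0.0419·0.16
      = 0.025011 + 0.096102 + 0.014808 + 0.006704 = 0.142625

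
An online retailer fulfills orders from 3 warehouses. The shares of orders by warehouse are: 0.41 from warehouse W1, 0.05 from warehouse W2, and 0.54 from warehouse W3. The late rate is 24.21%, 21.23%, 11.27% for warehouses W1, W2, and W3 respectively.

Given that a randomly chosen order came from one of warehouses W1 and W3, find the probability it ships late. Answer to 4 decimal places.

Let S = {W1, W3}.
P(S) = 0.41 + 0.54 = 0.95.
P(L ∩ S) = 0.2421·0.41 + 0.1127·0.54 = 0.099261 + 0.060858 = 0.160119.
P(L | S) = 0.160119 / 0.95 = 0.168546…

0.1685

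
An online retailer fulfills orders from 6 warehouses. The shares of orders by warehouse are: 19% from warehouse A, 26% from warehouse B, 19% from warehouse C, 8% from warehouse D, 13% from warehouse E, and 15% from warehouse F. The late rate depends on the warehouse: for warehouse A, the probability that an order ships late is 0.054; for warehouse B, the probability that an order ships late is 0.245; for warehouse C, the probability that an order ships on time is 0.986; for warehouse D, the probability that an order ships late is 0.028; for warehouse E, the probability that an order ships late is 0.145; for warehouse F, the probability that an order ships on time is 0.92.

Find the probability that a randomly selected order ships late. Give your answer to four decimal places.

P(L|C) = 1 − 0.986 = 0.014.
P(L|F) = 1 − 0.92 = 0.08.
Summing over the partition,
P(L) = P(L|A)·P(A) + P(L|B)·P(B) + P(L|C)·P(C) + P(L|D)·P(D) + P(L|E)·P(E) + P(L|F)·P(F)
      = 0.054·0.19 + 0.245·0.26 + 0.014·0.19 + 0.028·0.08 + 0.145·0.13 + 0.08·0.15
      = 0.01026 + 0.0637 + 0.00266 + 0.00224 + 0.01885 + 0.012 = 0.10971

P(L) ≈ 0.1097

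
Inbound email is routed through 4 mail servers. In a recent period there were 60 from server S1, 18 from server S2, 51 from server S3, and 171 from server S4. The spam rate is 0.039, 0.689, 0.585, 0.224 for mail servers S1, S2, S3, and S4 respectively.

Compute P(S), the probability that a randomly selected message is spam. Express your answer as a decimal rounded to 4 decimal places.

Total: 60 + 18 + 51 + 171 = 300.
P(S1) = 60/300 = 0.2. P(S2) = 18/300 = 0.06. P(S3) = 51/300 = 0.17. P(S4) = 171/300 = 0.57.
Using total probability over the partition,
P(S) = P(S|S1)·P(S1) + P(S|S2)·P(S2) + P(S|S3)·P(S3) + P(S|S4)·P(S4)
      = 0.039·0.2 + 0.689·0.06 + 0.585·0.17 + 0.224·0.57
      = 0.0078 + 0.04134 + 0.09945 + 0.12768 = 0.27627

P(S) ≈ 0.2763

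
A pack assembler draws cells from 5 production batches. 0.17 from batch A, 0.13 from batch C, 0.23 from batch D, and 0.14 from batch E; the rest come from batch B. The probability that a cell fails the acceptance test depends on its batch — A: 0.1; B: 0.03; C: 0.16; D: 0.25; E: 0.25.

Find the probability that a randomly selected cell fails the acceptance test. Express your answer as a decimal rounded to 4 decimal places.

0.1402

P(B) = 1 − (0.17 + 0.13 + 0.23 + 0.14) = 0.33.
P(F) = P(F|A)·P(A) + P(F|B)·P(B) + P(F|C)·P(C) + P(F|D)·P(D) + P(F|E)·P(E)
      = 0.1·0.17 + 0.03·0.33 + 0.16·0.13 + 0.25·0.23 + 0.25·0.14
      = 0.017 + 0.0099 + 0.0208 + 0.0575 + 0.035 = 0.1402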